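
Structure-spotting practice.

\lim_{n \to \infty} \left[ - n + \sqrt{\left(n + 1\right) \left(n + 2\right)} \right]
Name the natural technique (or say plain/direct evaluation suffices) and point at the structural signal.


Verdict: conjugate multiplication — this difference gives up after one conjugate multiplication — the radical structure cancels against its conjugate.


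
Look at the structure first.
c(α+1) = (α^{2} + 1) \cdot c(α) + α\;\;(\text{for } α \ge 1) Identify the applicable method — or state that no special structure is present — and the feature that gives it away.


Best approach: a summation factor — normalize by the running product of α^{2} + 1: the left side becomes a difference, and differences sum.


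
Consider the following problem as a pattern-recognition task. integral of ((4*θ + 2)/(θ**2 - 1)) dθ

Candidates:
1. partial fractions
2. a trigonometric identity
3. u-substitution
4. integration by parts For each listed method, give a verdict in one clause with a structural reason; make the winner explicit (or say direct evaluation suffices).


Verdict: partial fractions — θ**2 - 1 splits into linear pieces, so the quotient is a sum of simple fractions — decompose before integrating.
- partial fractions: a fit — the right tool for this form.
- a trigonometric identity: no sine or cosine appears, so there is nothing for a trigonometric identity to act on.
- u-substitution — no subexpression of the integrand pairs with its own derivative as a factor — individual terms may offer their own substitutions, but any change of variable covering the whole integral would have to be constructed from outside the expression.
- integration by parts — no split into a nonconstant polynomial times one of the standard kernels — exp, sine, or cosine of a linear argument, or a logarithm — applies here.


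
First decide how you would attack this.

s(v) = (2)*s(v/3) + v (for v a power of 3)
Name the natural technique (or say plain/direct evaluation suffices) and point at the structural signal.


Technique: the master substitution — treat m = log base 3 of v as the new clock: one recursion step advances m by one while v scales by 3.


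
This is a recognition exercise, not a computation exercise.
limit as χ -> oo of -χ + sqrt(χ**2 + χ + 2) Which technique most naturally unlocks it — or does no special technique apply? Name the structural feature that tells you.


Technique: conjugate multiplication — the ∞ − ∞ radical form is the exact trigger for the conjugate maneuver.


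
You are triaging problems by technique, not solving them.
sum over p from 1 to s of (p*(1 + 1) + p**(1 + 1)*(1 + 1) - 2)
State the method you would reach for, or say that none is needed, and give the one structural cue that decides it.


Method: no special technique — recognize the absence of structure: constant-multiple powers of p summed plainly, no special method required.


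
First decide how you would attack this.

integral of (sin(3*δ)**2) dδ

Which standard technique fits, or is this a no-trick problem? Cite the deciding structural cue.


Method: a trigonometric identity — sin(3*δ)**2 carries an even exponent — trade it for double-angle cosines before integrating.


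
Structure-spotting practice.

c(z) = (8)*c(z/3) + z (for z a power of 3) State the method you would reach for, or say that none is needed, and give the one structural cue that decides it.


Best approach: the master substitution — treat m = log base 3 of z as the new clock: one recursion step advances m by one while z scales by 3.


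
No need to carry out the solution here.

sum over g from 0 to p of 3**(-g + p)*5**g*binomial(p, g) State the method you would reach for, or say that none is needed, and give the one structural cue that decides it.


Best approach: the binomial theorem — the summand is term g of a binomial expansion in 5 and 3; the whole sum is a single power.


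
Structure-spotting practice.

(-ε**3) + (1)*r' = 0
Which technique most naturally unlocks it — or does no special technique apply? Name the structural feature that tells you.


Technique: no special technique — the slope is a function of ε alone, so integrate both sides directly.


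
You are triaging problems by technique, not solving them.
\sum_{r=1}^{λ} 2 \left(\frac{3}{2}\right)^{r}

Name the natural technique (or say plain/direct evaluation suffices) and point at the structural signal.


Method: the geometric series formula — each summand is the previous one scaled by \frac{3}{2}; that constant multiplier is itself the geometric structure.


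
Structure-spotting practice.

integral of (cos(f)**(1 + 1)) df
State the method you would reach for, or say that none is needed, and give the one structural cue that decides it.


Best approach: a trigonometric identity — cos(f)**(1 + 1) is an even power — the power-reduction identity rewrites it into first-degree cosines.


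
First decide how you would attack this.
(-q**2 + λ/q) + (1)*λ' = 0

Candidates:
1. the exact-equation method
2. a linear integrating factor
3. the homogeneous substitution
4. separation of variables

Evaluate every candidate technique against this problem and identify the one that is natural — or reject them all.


Method: a linear integrating factor — linear in the unknown with genuine forcing: multiply through by the exponential of the integrated coefficient and the left side closes into one derivative.
- the exact-equation method — exactness fails on the nose — the mixed partials do not match.
- a linear integrating factor — a fit — the right tool for this form.
- the homogeneous substitution: solved for the derivative, the right side changes under joint scaling of the two variables.
- separation of variables — no division isolates the independent variable from the unknown.


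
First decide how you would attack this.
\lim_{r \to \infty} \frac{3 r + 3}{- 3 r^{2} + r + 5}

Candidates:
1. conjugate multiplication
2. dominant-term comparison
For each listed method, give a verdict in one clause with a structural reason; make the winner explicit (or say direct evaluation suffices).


Diagnosis: dominant-term comparison — growth-rate triage: the leading powers of r decide the limit, everything else is noise.
- conjugate multiplication: multiplying by a conjugate would not remove any indeterminacy here.
- dominant-term comparison: yes, a natural case for it.


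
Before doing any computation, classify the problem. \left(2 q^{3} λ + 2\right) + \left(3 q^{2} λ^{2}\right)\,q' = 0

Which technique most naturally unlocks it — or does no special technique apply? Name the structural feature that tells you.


Method: the exact-equation method — check exactness first: here it holds (2 q^{3} λ + 2, 3 q^{2} λ^{2} have matching cross partials), so no integrating factor is needed.


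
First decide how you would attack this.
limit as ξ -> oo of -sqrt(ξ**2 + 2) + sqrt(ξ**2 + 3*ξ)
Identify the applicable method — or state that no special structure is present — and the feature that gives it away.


Method: conjugate multiplication — the ∞ − ∞ radical form is the exact trigger for the conjugate maneuver.


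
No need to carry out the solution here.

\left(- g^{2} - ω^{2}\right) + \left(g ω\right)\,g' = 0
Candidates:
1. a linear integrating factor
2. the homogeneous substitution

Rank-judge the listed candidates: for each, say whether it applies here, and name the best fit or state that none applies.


Verdict: the homogeneous substitution — scaling ω and g together leaves the slope fixed — it depends only on g/ω, so substitute the ratio. Rearranged, this also fits the Bernoulli template directly; the homogeneous substitution reads the structure without the rearrangement.
- a linear integrating factor: a nonlinear term in the unknown puts this outside the integrating-factor template.
- the homogeneous substitution: applicable, and directly so.


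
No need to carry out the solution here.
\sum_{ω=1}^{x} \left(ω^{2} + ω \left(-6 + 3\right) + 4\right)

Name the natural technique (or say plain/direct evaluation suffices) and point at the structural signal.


Method: no special technique — the summand is a plain polynomial in ω (expanding first if it arrives factored); standard power-sum formulas evaluate it term by term.


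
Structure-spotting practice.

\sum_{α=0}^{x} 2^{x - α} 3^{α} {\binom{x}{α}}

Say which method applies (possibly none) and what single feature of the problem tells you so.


Best approach: the binomial theorem — {\binom{x}{α}} weighting matched powers of 3 and 2 is the expanded form of (3 + 2)^x — fold it back up.


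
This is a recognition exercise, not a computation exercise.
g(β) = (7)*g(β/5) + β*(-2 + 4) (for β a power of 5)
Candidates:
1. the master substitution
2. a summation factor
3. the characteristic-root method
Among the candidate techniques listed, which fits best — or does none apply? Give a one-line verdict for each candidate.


Method: the master substitution — the argument shrinks by the factor 5, so measure the index on a logarithmic scale and the recursion becomes a shift.
- the master substitution: applicable, and directly so.
- a summation factor — a divided-index call is outside the fixed-shift first-order family a summation factor normalizes.
- the characteristic-root method: a divided-index call is not the fixed-shift linear shape that characteristic roots solve.


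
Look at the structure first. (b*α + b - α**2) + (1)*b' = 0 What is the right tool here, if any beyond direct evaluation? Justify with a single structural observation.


Verdict: a linear integrating factor — linear in the unknown with genuine forcing: multiply through by the exponential of the integrated coefficient and the left side closes into one derivative.


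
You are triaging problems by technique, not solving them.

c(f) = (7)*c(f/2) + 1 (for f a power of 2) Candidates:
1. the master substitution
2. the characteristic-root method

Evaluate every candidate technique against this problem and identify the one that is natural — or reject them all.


Best approach: the master substitution — a divide-and-conquer shape: argument f/2, so change variables with f = 2^m and solve the linear version.
- the master substitution — applies; the problem has the shape this method handles.
- the characteristic-root method: a divided-index call is not the fixed-shift linear shape that characteristic roots solve.


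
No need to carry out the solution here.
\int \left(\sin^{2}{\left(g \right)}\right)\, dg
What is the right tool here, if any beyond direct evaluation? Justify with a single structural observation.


Technique: a trigonometric identity — \sin^{2}{\left(g \right)} carries an even exponent — trade it for double-angle cosines before integrating.


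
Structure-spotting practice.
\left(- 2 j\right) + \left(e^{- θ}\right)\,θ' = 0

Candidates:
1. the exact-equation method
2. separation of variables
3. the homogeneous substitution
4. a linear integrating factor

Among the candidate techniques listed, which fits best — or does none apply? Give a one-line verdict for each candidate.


Technique: separation of variables — solved for the derivative, the right side splits multiplicatively into a function of each variable alone — divide and integrate each side.
- the exact-equation method — the cross-partial test holds only vacuously — each coefficient lives in its own variable, so the exactness machinery reads no structure the split form does not already show.
- separation of variables — a fit — the right tool for this form.
- the homogeneous substitution: the ratio substitution does not collapse this equation.
- a linear integrating factor — a nonlinear term in the unknown puts this outside the integrating-factor template.


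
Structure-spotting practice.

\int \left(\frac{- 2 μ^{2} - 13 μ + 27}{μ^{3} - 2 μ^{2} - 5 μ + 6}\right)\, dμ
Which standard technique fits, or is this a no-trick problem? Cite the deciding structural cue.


Technique: partial fractions — the factorization of μ^{3} - 2 μ^{2} - 5 μ + 6 is the whole battle; after it, each term is a table integral.


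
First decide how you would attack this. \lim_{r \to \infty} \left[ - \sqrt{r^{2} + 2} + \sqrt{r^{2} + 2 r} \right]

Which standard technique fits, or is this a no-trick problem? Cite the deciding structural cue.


Diagnosis: conjugate multiplication — infinity minus infinity with a radical in play — multiply by the conjugate so the divergences of \sqrt{r^{2} + 2 r} and \sqrt{r^{2} + 2} annihilate.


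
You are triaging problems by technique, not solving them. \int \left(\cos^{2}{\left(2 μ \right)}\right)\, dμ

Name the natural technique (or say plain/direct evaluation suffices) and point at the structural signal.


Method: a trigonometric identity — \cos^{2}{\left(2 μ \right)} calls for power reduction: rewrite via double angles before any antiderivative is attempted.


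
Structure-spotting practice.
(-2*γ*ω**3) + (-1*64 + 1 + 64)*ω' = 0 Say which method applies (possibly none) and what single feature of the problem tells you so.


Method: separation of variables — all dependence on the two variables factors apart, the defining separable shape.


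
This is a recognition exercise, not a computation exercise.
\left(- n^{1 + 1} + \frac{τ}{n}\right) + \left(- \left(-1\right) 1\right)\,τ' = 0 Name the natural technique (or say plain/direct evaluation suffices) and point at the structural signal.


Diagnosis: a linear integrating factor — the unknown enters only to the first power against a nonzero forcing term — the integrating-factor template applies directly.


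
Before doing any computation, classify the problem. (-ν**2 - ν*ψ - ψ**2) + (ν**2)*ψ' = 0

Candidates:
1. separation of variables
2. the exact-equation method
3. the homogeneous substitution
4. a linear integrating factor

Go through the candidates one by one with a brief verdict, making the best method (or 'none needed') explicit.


Best approach: the homogeneous substitution — the slope is degree-zero homogeneous: the ratio substitution v = ψ/ν collapses it.
- separation of variables — the two dependences do not factor apart.
- the exact-equation method: no potential function has this form as its differential, as written.
- the homogeneous substitution — yes, a natural case for it.
- a linear integrating factor — a nonlinear term in the unknown puts this outside the integrating-factor template.


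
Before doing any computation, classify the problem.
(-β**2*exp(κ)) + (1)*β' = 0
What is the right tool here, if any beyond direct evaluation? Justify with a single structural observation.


Technique: separation of variables — solved for the derivative, the right side factors as exp(κ) times β**2 — all κ-dependence separates from all β-dependence.


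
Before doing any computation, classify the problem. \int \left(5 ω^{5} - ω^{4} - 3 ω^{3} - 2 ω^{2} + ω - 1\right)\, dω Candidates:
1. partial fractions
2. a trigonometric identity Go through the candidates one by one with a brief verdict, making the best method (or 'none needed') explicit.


Best approach: no special technique — a term-by-term power-rule job in ω; no substitution or rearrangement earns its keep here.
- partial fractions — there is no rational-function structure to decompose.
- a trigonometric identity — no sine or cosine appears, so there is nothing for a trigonometric identity to act on.


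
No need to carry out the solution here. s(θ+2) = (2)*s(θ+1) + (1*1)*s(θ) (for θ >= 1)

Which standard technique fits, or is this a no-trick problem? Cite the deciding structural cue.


Best approach: the characteristic-root method — this is the constant-coefficient homogeneous case — the whole solution in θ reduces to a polynomial's roots.


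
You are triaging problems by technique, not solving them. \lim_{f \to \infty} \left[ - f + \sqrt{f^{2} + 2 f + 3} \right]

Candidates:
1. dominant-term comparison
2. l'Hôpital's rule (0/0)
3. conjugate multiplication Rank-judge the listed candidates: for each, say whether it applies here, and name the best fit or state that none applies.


Technique: conjugate multiplication — divergence minus divergence hides a finite answer — expose it by pairing \sqrt{f^{2} + 2 f + 3} - f with its conjugate.
- dominant-term comparison — this limit is not decided by comparing polynomial growth at infinity.
- l'Hôpital's rule (0/0) — substitution produces ∞ − ∞ rather than a vanishing quotient; the rule needs a 0/0 ratio to act on.
- conjugate multiplication — applicable, and directly so.


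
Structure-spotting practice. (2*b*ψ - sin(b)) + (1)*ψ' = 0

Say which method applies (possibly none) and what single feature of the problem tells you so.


Technique: a linear integrating factor — ψ enters only linearly with coefficient 2*b; multiply by exp of the integral of 2*b and the left side becomes one derivative.


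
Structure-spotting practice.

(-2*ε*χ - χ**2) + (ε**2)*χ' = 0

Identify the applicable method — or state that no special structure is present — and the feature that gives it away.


Method: the homogeneous substitution — the slope is degree-zero homogeneous: the ratio substitution v = χ/ε collapses it. A Bernoulli substitution is a fair alternative on this equation directly; the homogeneous reading takes it as given.


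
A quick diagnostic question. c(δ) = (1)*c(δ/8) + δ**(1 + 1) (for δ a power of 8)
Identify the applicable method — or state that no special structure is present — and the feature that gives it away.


Technique: the master substitution — the argument shrinks by the factor 8, so measure the index on a logarithmic scale and the recursion becomes a shift.


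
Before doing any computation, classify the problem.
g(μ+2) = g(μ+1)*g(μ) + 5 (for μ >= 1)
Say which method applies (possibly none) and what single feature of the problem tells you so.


Technique: no special technique — the new term depends nonlinearly on the old ones, which disqualifies every superposition-based technique.


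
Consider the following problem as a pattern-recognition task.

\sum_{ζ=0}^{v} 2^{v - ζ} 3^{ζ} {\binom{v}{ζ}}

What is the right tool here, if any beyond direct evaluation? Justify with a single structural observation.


Diagnosis: the binomial theorem — the binomial coefficients weight matched powers of 3 and 2, which is exactly the expansion of a binomial power.


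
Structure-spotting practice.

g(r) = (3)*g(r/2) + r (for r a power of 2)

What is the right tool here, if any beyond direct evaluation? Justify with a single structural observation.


Best approach: the master substitution — the index is divided (r/2), not shifted — substitute r = 2^m to straighten it into a shift recurrence.


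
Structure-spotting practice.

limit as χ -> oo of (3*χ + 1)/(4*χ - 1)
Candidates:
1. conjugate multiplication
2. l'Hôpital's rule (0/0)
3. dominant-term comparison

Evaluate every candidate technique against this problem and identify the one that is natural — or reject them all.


Best approach: dominant-term comparison — as χ grows, only the highest-degree terms matter — compare leading terms and read the limit off.
- conjugate multiplication: rationalization has no target — no divergent radical difference appears.
- l'Hôpital's rule (0/0): as a single quotient the expression runs to ∞/∞ at the limit point — an at-infinity form of the rule would apply, though the leading-growth comparison is the direct reading.
- dominant-term comparison: applicable, and directly so.


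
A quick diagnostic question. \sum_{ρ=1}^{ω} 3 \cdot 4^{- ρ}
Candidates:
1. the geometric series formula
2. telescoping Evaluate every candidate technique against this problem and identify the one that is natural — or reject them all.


Best approach: the geometric series formula — consecutive terms stand in a fixed index-free ratio — the geometric sum formula closes it.
- the geometric series formula: yes, a natural case for it.
- telescoping — computed from the summand as displayed, the partial sums build up without the pairwise collapse telescoping exploits.


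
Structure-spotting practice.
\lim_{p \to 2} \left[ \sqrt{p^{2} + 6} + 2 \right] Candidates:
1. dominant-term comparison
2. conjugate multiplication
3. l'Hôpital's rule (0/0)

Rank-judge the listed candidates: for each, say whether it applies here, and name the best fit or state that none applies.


Verdict: no special technique — no zero denominators, no indeterminate clash at 2 — substitute and read off the value.
- dominant-term comparison — this limit is not decided by comparing polynomial growth at infinity.
- conjugate multiplication: no divergent radical difference is present for a conjugate pair to cancel.
- l'Hôpital's rule (0/0): substituting the point gives a finite value outright — there is no indeterminate clash to repair.


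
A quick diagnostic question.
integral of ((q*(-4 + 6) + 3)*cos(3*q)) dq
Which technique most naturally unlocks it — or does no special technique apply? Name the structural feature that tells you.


Best approach: integration by parts — a polynomial (q*(-4 + 6) + 3) against the kernel cos(3*q) is the signature bounded-ladder case for integration by parts.


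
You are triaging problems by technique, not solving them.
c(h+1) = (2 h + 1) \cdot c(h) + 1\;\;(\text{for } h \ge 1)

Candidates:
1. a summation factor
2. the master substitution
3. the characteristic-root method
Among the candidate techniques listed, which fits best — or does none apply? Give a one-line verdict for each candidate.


Method: a summation factor — it is first-order linear but the coefficient 2 h + 1 depends on the index, so multiply through by a summation factor to telescope it.
- a summation factor: applicable, and directly so.
- the master substitution — there is no divide-the-index recursive argument.
- the characteristic-root method: the coefficients vary with the index, breaking the constant-coefficient structure the method needs.


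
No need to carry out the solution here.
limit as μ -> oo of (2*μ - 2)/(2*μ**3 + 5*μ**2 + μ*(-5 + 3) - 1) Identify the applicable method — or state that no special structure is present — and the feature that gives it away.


Technique: dominant-term comparison — divide through by the highest power of μ; every lower-order term dies and the dominant terms decide the limit. As a single quotient, the ∞/∞ shape would yield to repeated differentiation as well — the growth comparison gets there in one look.


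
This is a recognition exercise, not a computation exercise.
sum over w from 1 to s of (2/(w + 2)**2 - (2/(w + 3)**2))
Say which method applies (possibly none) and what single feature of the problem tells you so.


Verdict: telescoping — this sum is a zipper: each term contributes 2/(w + 2)**2 and removes the next index's value, which the following term puts back, closing term by term.


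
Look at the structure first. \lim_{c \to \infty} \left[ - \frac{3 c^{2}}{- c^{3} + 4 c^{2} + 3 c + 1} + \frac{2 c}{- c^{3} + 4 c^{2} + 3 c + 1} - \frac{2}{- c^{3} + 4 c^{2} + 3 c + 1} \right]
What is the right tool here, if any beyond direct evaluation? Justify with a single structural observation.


Technique: dominant-term comparison — at large c only the top-degree terms survive; compare the leading terms and the limit falls out. l'Hôpital's at-infinity variant applies to the expression viewed as a single quotient; the leading-term comparison is the direct route.


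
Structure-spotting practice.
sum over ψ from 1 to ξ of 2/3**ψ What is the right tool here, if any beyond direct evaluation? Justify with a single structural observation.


Verdict: the geometric series formula — consecutive terms stand in a fixed index-free ratio — the geometric sum formula closes it.


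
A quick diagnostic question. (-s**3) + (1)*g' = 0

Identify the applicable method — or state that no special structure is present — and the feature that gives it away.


Diagnosis: no special technique — the slope is a function of s alone, so integrate both sides directly.


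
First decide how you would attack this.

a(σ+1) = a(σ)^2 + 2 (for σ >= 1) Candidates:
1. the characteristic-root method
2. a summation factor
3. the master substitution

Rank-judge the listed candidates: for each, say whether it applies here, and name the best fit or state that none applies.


Best approach: no special technique — no ansatz, no master substitution, no summation factor survives the nonlinearity here.
- the characteristic-root method: the recursion is nonlinear in the sequence values, so no linear-modes ansatz applies.
- a summation factor: the recursion is nonlinear — outside the first-order linear family a summation factor addresses.
- the master substitution — with no divided-index recursive call, reindexing by powers of a base buys nothing.


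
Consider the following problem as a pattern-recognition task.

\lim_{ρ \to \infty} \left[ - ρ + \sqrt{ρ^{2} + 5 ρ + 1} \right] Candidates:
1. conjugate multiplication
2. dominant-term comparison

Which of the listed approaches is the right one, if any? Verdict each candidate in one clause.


Diagnosis: conjugate multiplication — two divergent pieces with a minus sign between them and a radical in the mix: rationalize \sqrt{ρ^{2} + 5 ρ + 1} - ρ before any limit law applies.
- conjugate multiplication — yes — fits the structure here.
- dominant-term comparison: leading-power comparison does not apply to this form.


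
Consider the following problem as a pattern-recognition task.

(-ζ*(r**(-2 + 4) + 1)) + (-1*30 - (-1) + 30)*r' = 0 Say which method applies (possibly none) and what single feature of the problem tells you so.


Verdict: separation of variables — the slope splits multiplicatively: ζ carrying all ζ-dependence times (r**(-2 + 4) + 1) carrying all r-dependence — separate and integrate.


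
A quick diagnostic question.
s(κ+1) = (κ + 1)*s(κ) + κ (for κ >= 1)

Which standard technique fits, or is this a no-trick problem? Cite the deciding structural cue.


Technique: a summation factor — it is first-order linear but the coefficient κ + 1 depends on the index, so multiply through by a summation factor to telescope it.


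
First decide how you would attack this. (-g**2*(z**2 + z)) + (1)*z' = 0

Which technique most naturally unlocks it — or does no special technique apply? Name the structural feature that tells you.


Method: separation of variables — the derivative equals a pure function of g (namely g**2) times a pure function of z (namely z**2 + z); divide and integrate each side. This doubles as a Bernoulli equation in the unknown as written; dividing and integrating works on it directly.


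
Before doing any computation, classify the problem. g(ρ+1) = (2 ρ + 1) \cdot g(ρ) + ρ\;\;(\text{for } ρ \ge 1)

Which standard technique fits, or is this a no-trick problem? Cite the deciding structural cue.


Best approach: a summation factor — normalize by the running product of 2 ρ + 1: the left side becomes a difference, and differences sum.


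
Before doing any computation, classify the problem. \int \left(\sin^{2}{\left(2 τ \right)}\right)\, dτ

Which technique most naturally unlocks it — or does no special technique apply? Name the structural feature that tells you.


Method: a trigonometric identity — \sin^{2}{\left(2 τ \right)} calls for power reduction: rewrite via double angles before any antiderivative is attempted.


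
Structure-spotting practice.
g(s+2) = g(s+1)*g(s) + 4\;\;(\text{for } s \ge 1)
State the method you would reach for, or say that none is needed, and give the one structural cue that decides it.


Technique: no special technique — the map from one term to the next is curved, not linear, so linear closed-form machinery does not attach.


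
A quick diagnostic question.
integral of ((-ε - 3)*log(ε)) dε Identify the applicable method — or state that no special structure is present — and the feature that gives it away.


Verdict: integration by parts — with u = log(ε) the logarithm disappears after one differentiation, leaving a power-rule integral.


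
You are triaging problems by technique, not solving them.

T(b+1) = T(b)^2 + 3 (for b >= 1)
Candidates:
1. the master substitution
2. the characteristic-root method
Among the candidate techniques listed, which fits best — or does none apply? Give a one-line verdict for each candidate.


Technique: no special technique — the new term depends nonlinearly on the old ones, which disqualifies every superposition-based technique.
- the master substitution — the recursive argument is a shift of the index, not a fixed fraction of it.
- the characteristic-root method — nonlinearity rules out exponential-mode superposition from the start.


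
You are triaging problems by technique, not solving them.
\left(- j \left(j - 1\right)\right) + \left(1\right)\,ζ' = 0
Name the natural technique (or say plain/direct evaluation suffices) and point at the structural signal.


Best approach: no special technique — the slope is a function of j alone, so integrate both sides directly.


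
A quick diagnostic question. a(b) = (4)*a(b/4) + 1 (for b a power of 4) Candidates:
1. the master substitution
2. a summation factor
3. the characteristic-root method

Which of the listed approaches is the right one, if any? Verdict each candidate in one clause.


Verdict: the master substitution — the call at b/4 makes this multiplicative recursion; the master-style substitution converts it to additive.
- the master substitution — yes, a natural case for it.
- a summation factor: the recursion divides its index rather than shifting it — there is no previous-term chain for a summation factor to telescope.
- the characteristic-root method — a divided-index call is not the fixed-shift linear shape that characteristic roots solve.


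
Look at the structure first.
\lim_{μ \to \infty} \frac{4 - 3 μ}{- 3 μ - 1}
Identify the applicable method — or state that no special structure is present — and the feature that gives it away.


Best approach: dominant-term comparison — growth-rate triage: the leading powers of μ decide the limit, everything else is noise. l'Hôpital's at-infinity variant applies to the expression viewed as a single quotient; the leading-term comparison is the direct route.


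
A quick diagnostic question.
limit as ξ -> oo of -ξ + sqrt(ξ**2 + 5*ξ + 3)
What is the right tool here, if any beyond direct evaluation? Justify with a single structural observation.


Best approach: conjugate multiplication — turning the difference into a conjugate-rationalized ratio makes the limit readable.


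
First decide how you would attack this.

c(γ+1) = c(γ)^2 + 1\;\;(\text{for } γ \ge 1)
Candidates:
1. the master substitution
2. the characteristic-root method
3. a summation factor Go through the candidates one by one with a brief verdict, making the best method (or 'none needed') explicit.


Best approach: no special technique — the sequence value feeds back through itself nonlinearly — linear superposition fails, and every superposition-based closed form fails with it.
- the master substitution — the recursion steps by a constant offset, so exponential reindexing is pointless.
- the characteristic-root method: nonlinearity rules out exponential-mode superposition from the start.
- a summation factor — the recursion is nonlinear — outside the first-order linear family a summation factor addresses.


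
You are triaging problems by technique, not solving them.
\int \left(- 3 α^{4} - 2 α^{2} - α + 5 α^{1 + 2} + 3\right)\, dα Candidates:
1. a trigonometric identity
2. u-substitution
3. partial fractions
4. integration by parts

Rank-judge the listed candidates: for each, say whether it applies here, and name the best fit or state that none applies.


Diagnosis: no special technique — every term is a constant multiple of a power of α; term-wise power-rule integration needs no preliminary transformation.
- a trigonometric identity — no sine or cosine appears, so there is nothing for a trigonometric identity to act on.
- u-substitution: any workable substitution here is cosmetic — the integrand is already in directly integrable form.
- partial fractions: the expression is not a ratio of polynomials that decomposes further.
- integration by parts: splitting off a factor buys nothing — the integrand integrates directly without parts.


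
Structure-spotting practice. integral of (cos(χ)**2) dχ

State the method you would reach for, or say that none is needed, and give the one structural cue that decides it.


Best approach: a trigonometric identity — even powers like cos(χ)**2 never integrate directly; the half-angle identity lowers the degree first.


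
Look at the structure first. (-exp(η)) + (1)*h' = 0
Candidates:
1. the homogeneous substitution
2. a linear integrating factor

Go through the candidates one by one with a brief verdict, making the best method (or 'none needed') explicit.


Verdict: no special technique — solved for the derivative, h never appears on the right — this is a direct integration in η, not a differential-equations problem at heart.
- the homogeneous substitution — the ratio of the variables does not determine the slope.
- a linear integrating factor — with the unknown absent the integrating factor is a formality; direct integration is the working structure.


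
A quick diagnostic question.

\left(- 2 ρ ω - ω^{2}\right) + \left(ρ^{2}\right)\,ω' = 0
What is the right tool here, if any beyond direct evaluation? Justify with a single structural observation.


Method: the homogeneous substitution — the slope's numerator and denominator have matching total degree, so it depends only on ω/ρ and the ratio substitution collapses it. A Bernoulli rewrite works here as the equation stands — the homogeneous substitution is the more immediate reading.


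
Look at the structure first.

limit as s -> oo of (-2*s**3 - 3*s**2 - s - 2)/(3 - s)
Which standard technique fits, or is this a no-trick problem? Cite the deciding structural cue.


Best approach: dominant-term comparison — divide by the highest power of s present: lower-order terms vanish and the dominant ratio remains. Differentiating the expression as a single quotient would eventually settle it as well; matching dominant growth settles it immediately.


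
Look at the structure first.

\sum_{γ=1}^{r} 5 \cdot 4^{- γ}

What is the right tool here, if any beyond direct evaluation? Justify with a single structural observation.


Verdict: the geometric series formula — consecutive terms stand in a fixed index-free ratio — the geometric sum formula closes it.


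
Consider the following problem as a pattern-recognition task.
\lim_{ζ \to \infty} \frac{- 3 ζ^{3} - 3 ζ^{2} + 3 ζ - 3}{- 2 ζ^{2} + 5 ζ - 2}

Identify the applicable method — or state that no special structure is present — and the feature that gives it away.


Method: dominant-term comparison — divide through by the highest power of ζ; every lower-order term dies and the dominant terms decide the limit. l'Hôpital's at-infinity variant applies to the expression viewed as a single quotient; the leading-term comparison is the direct route.


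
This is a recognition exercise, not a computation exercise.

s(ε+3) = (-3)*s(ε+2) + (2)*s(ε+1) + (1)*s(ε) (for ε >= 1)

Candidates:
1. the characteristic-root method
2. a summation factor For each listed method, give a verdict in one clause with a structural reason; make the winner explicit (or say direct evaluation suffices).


Technique: the characteristic-root method — this is the constant-coefficient homogeneous case — the whole solution in ε reduces to a polynomial's roots.
- the characteristic-root method: a fit — the right tool for this form.
- a summation factor: the recurrence reaches back more than one step, outside the first-order family a summation factor normalizes.


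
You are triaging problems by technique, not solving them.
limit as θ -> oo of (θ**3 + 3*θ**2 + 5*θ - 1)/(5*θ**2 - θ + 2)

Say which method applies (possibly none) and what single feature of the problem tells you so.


Verdict: dominant-term comparison — divide through by the highest power of θ; every lower-order term dies and the dominant terms decide the limit. Differentiating the expression as a single quotient would eventually settle it as well; matching dominant growth settles it immediately.


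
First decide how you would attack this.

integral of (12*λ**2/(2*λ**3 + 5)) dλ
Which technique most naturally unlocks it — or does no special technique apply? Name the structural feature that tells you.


Diagnosis: u-substitution — gathered as a product, the integrand carries the factor 12*λ**2 — up to a constant, the derivative of the inner expression 2*λ**3 + 5 — so u = 2*λ**3 + 5 collapses the integral.


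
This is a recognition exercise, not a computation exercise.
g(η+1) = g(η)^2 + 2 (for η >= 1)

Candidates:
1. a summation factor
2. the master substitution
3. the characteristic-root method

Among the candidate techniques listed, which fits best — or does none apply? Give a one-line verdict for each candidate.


Diagnosis: no special technique — the unknown sequence enters the update nonlinearly, so no linear method fits the recurrence as written — direct iteration remains.
- a summation factor — no summation factor applies — the rule is not linear in the sequence values.
- the master substitution: the recursive argument is a shift of the index, not a fixed fraction of it.
- the characteristic-root method — the recursion is nonlinear in the sequence values, so no linear-modes ansatz applies.


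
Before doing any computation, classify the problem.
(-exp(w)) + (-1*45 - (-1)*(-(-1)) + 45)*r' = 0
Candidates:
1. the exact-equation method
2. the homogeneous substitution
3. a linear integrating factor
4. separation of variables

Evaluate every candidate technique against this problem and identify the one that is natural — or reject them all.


Verdict: no special technique — solved for the derivative, r never appears on the right — this is a direct integration in w, not a differential-equations problem at heart.
- the exact-equation method: the unknown never enters the equation — exactness holds emptily, with nothing for the method to add.
- the homogeneous substitution: solved for the derivative, the right side changes under joint scaling of the two variables.
- a linear integrating factor — with the unknown absent the integrating factor is a formality; direct integration is the working structure.
- separation of variables: separation is only trivially available — with the unknown absent from the slope this is a direct integration, not a separation problem.


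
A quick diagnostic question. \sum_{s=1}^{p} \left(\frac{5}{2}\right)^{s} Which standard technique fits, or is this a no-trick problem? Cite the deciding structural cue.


Technique: the geometric series formula — each summand is the previous one scaled by \frac{5}{2}; that constant multiplier is itself the geometric structure.


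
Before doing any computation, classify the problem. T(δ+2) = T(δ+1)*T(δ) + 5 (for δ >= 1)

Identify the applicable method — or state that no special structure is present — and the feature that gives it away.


Best approach: no special technique — the unknown sequence enters the update nonlinearly, so no linear method fits the recurrence as written — direct iteration remains.


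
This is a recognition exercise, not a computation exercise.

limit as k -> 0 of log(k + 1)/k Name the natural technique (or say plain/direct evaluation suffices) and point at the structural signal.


Method: l'Hôpital's rule (0/0) — both numerator and denominator vanish at 0: the genuine 0/0 indeterminate that l'Hôpital exists for. A first-order expansion at the point is an equally standard path; the rule packages it.
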